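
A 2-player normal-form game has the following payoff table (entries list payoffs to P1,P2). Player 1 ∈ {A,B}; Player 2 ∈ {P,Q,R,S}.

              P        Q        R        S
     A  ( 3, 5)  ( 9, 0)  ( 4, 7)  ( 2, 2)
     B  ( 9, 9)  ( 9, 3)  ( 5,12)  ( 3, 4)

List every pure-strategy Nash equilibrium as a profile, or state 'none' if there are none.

NE set: (B,R)

(A,P): not NE [P1→B gives 9>3; P2→R gives 7>5]
(A,Q): not NE [P2→R gives 7>0]
(A,R): not NE [P1→B gives 5>4]
(A,S): not NE [P1→B gives 3>2; P2→R gives 7>2]
(B,P): not NE [P2→R gives 12>9]
(B,Q): not NE [P2→R gives 12>3]
(B,R): NE
(B,S): not NE [P2→R gives 12>4]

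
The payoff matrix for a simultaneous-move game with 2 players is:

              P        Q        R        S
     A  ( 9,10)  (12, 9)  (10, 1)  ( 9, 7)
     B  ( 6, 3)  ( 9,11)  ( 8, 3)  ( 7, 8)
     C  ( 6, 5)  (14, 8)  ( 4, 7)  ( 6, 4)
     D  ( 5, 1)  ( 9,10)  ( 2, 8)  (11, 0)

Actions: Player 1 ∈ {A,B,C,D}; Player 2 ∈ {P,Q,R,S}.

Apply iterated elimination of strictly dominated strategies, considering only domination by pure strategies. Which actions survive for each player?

IESDS → P1:{A,C} P2:{P,Q}

P1 drop B (A beats it: P:9>6 Q:12>9 R:10>8 S:9>7)
P2 drop R (Q beats it: A:9>1 C:8>7 D:10>8)
P2 drop S (P beats it: A:10>7 C:5>4 D:1>0)
P1 drop D (A beats it: P:9>5 Q:12>9)
P1→{A,C} P2→{P,Q}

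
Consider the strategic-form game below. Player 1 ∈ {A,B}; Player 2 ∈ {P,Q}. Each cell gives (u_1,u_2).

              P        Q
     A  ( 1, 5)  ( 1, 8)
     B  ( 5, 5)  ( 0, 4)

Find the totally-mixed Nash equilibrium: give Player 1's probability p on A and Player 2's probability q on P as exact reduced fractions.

p=1/4, q=1/5

P1 indiff ⇒ q·1+(1-q)·1 = q·5+(1-q)·0 ⇒ q(-4) = (1-q)(-1) ⇒ q = 1/5
P2 indiff ⇒ p·5+(1-p)·5 = p·8+(1-p)·4 ⇒ p(-3) = (1-p)(-1) ⇒ p = 1/4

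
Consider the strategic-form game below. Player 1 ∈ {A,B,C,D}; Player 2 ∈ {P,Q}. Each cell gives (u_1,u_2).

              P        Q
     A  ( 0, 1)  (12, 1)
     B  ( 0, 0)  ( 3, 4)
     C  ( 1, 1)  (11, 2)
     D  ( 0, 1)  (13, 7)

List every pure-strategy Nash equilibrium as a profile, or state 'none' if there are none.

PSNE = {(D,Q)}

(A,P): not NE [P1→C gives 1>0]
(A,Q): not NE [P1→D gives 13>12]
(B,P): not NE [P1→C gives 1>0; P2→Q gives 4>0]
(B,Q): not NE [P1→D gives 13>3]
(C,P): not NE [P2→Q gives 2>1]
(C,Q): not NE [P1→D gives 13>11]
(D,P): not NE [P1→C gives 1>0; P2→Q gives 7>1]
(D,Q): NE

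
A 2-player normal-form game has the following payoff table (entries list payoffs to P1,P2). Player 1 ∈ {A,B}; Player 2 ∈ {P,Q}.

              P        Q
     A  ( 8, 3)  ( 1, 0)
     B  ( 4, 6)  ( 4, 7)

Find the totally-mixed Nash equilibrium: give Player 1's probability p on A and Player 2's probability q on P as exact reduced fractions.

P1 indiff ⇒ q·8+(1-q)·1 = q·4+(1-q)·4 ⇒ q(4) = (1-q)(3) ⇒ q = 3/7
P2 indiff ⇒ p·3+(1-p)·6 = p·0+(1-p)·7 ⇒ p(3) = (1-p)(1) ⇒ p = 1/4

(p,q) = (1/4, 3/7)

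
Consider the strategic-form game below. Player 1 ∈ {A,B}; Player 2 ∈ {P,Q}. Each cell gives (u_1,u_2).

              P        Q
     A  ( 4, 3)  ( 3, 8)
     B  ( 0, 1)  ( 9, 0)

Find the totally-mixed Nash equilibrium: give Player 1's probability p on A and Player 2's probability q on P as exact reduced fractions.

P1 mixes 1/6 on A; P2 mixes 3/5 on P

P1 indiff ⇒ q·4+(1-q)·3 = q·0+(1-q)·9 ⇒ q(4) = (1-q)(6) ⇒ q = 3/5
P2 indiff ⇒ p·3+(1-p)·1 = p·8+(1-p)·0 ⇒ p(-5) = (1-p)(-1) ⇒ p = 1/6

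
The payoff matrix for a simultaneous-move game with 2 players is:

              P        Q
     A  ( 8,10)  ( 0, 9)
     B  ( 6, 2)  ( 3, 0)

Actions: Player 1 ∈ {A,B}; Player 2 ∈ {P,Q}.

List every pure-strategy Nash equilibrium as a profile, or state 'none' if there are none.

NE set: (A,P)

(A,P): NE
(A,Q): not NE [P1→B gives 3>0; P2→P gives 10>9]
(B,P): not NE [P1→A gives 8>6]
(B,Q): not NE [P2→P gives 2>0]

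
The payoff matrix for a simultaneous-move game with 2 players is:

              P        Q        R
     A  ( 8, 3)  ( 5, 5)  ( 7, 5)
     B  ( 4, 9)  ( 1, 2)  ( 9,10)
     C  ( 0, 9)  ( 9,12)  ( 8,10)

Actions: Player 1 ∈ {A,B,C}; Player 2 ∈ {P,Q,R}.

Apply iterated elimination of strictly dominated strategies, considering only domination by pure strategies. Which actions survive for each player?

P2 drop P (R beats it: A:5>3 B:10>9 C:10>9)
P1 drop A (C beats it: Q:9>5 R:8>7)
P1→{B,C} P2→{Q,R}

Remaining: P1:{B,C} P2:{Q,R}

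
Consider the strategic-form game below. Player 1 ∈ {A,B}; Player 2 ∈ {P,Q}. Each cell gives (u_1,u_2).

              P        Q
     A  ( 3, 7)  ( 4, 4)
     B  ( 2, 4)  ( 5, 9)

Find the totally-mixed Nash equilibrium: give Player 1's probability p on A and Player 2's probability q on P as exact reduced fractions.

P1 indiff ⇒ q·3+(1-q)·4 = q·2+(1-q)·5 ⇒ q(1) = (1-q)(1) ⇒ q = 1/2
P2 indiff ⇒ p·7+(1-p)·4 = p·4+(1-p)·9 ⇒ p(3) = (1-p)(5) ⇒ p = 5/8

P1 mixes 5/8 on A; P2 mixes 1/2 on P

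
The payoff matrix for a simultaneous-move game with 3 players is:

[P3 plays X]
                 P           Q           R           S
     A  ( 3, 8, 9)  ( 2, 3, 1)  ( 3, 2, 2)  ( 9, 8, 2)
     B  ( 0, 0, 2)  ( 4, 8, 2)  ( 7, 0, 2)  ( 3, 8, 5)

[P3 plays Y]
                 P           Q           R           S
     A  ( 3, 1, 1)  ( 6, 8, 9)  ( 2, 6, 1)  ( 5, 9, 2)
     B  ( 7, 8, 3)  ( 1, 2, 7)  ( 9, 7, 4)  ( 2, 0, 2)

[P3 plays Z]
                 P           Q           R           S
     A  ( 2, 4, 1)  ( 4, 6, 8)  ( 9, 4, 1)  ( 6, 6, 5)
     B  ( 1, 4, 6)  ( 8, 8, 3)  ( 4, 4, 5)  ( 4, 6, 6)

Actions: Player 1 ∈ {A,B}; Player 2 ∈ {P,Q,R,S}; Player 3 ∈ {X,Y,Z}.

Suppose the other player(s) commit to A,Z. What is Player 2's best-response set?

BR_2 = {Q,S}

u_2(P vs A,Z) = 4
u_2(Q vs A,Z) = 6
u_2(R vs A,Z) = 4
u_2(S vs A,Z) = 6
max payoff 6 at {Q,S}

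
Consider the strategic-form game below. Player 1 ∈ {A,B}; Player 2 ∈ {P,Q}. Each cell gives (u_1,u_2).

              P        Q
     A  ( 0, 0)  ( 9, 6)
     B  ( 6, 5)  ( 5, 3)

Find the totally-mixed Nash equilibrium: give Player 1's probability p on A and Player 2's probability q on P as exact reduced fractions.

P1 indiff ⇒ q·0+(1-q)·9 = q·6+(1-q)·5 ⇒ q(-6) = (1-q)(-4) ⇒ q = 2/5
P2 indiff ⇒ p·0+(1-p)·5 = p·6+(1-p)·3 ⇒ p(-6) = (1-p)(-2) ⇒ p = 1/4

p=1/4, q=2/5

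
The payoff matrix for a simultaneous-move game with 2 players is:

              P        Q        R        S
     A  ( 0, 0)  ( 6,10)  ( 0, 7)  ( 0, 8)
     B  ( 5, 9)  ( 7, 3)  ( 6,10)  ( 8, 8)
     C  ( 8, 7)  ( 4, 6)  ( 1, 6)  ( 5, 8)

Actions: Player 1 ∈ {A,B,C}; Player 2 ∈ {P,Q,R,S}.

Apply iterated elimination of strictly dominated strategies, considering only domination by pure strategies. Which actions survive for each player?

P1 drop A (B beats it: P:5>0 Q:7>6 R:6>0 S:8>0)
P2 drop Q (P beats it: B:9>3 C:7>6)
P1→{B,C} P2→{P,R,S}

Remaining: P1:{B,C} P2:{P,R,S}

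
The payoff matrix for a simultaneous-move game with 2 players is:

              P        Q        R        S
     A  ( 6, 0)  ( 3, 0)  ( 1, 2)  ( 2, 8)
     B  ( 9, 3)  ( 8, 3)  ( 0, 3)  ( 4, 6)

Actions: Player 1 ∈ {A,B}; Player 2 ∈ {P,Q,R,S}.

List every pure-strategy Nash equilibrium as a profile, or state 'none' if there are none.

(A,P): not NE [P1→B gives 9>6; P2→S gives 8>0]
(A,Q): not NE [P1→B gives 8>3; P2→S gives 8>0]
(A,R): not NE [P2→S gives 8>2]
(A,S): not NE [P1→B gives 4>2]
(B,P): not NE [P2→S gives 6>3]
(B,Q): not NE [P2→S gives 6>3]
(B,R): not NE [P1→A gives 1>0; P2→S gives 6>3]
(B,S): NE

Nash profiles: (B,S)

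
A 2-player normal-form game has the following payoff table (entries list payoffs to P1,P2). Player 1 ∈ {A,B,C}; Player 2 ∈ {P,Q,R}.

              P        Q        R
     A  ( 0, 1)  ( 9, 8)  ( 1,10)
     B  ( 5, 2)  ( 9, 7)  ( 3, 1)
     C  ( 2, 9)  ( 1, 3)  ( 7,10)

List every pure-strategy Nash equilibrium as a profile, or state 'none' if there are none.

(A,P): not NE [P1→B gives 5>0; P2→R gives 10>1]
(A,Q): not NE [P2→R gives 10>8]
(A,R): not NE [P1→C gives 7>1]
(B,P): not NE [P2→Q gives 7>2]
(B,Q): NE
(B,R): not NE [P1→C gives 7>3; P2→Q gives 7>1]
(C,P): not NE [P1→B gives 5>2; P2→R gives 10>9]
(C,Q): not NE [P1→B gives 9>1; P2→R gives 10>3]
(C,R): NE

NE set: (B,Q), (C,R)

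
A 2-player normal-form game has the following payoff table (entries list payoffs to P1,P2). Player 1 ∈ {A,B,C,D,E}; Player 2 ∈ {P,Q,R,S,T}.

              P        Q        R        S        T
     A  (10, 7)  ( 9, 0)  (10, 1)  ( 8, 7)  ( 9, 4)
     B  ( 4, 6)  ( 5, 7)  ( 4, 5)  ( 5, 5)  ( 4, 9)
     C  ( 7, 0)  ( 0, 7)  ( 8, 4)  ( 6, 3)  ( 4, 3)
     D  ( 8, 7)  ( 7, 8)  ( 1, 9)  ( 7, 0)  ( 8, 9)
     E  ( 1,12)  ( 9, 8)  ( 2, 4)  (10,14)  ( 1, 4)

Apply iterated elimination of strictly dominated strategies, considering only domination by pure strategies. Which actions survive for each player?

P1 drop B (A beats it: P:10>4 Q:9>5 R:10>4 S:8>5 T:9>4)
P1 drop C (A beats it: P:10>7 Q:9>0 R:10>8 S:8>6 T:9>4)
P1 drop D (A beats it: P:10>8 Q:9>7 R:10>1 S:8>7 T:9>8)
P2 drop Q (P beats it: A:7>0 E:12>8)
P2 drop R (P beats it: A:7>1 E:12>4)
P2 drop T (P beats it: A:7>4 E:12>4)
P1→{A,E} P2→{P,S}

IESDS → P1:{A,E} P2:{P,S}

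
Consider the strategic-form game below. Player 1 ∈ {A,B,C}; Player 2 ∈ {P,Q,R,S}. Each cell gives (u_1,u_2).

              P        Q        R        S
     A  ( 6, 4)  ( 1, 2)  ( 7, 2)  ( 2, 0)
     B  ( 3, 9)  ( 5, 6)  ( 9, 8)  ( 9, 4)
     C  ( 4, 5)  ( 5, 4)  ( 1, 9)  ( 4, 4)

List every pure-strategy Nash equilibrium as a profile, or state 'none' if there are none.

Nash profiles: (A,P)

(A,P): NE
(A,Q): not NE [P1→C gives 5>1; P2→P gives 4>2]
(A,R): not NE [P1→B gives 9>7; P2→P gives 4>2]
(A,S): not NE [P1→B gives 9>2; P2→P gives 4>0]
(B,P): not NE [P1→A gives 6>3]
(B,Q): not NE [P2→P gives 9>6]
(B,R): not NE [P2→P gives 9>8]
(B,S): not NE [P2→P gives 9>4]
(C,P): not NE [P1→A gives 6>4; P2→R gives 9>5]
(C,Q): not NE [P2→R gives 9>4]
(C,R): not NE [P1→B gives 9>1]
(C,S): not NE [P1→B gives 9>4; P2→R gives 9>4]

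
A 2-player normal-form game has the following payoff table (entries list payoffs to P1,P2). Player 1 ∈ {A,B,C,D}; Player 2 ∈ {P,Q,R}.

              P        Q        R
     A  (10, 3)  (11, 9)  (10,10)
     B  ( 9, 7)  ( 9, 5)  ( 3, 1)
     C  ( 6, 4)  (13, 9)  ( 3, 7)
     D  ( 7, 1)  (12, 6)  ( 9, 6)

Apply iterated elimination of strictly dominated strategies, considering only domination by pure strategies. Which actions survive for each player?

Remaining: P1:{A,C,D} P2:{Q,R}

P1 drop B (A beats it: P:10>9 Q:11>9 R:10>3)
P2 drop P (Q beats it: A:9>3 C:9>4 D:6>1)
P1→{A,C,D} P2→{Q,R}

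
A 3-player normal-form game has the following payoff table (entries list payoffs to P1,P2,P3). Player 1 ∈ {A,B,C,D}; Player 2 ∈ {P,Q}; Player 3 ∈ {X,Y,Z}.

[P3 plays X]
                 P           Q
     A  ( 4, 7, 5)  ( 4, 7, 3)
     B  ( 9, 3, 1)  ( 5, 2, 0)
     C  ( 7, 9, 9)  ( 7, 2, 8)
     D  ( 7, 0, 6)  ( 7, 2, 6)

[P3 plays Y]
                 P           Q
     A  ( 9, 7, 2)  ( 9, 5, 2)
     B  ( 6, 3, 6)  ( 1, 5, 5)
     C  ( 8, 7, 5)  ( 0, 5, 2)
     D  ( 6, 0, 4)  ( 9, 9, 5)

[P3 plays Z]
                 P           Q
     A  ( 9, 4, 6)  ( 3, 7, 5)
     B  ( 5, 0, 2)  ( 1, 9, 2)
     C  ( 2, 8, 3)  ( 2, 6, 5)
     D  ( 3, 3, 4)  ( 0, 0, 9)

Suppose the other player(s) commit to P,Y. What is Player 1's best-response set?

P1 best: {A}

u_1(A vs P,Y) = 9
u_1(B vs P,Y) = 6
u_1(C vs P,Y) = 8
u_1(D vs P,Y) = 6
max payoff 9 at {A}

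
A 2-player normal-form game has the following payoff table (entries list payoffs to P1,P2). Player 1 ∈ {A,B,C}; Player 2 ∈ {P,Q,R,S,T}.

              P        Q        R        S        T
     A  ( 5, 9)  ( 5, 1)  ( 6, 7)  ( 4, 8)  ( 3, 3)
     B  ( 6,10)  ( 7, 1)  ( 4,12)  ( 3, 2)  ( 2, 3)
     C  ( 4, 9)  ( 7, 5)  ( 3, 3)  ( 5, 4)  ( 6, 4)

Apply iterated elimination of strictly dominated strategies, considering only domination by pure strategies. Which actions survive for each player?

P2 drop Q (P beats it: A:9>1 B:10>1 C:9>5)
P2 drop S (P beats it: A:9>8 B:10>2 C:9>4)
P2 drop T (P beats it: A:9>3 B:10>3 C:9>4)
P1 drop C (A beats it: P:5>4 R:6>3)
P1→{A,B} P2→{P,R}

Survivors P1:{A,B} P2:{P,R}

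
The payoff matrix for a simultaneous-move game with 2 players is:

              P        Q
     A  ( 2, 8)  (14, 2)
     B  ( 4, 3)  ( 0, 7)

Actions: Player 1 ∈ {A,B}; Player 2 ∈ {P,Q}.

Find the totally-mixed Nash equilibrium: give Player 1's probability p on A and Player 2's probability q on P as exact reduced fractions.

P1 indiff ⇒ q·2+(1-q)·14 = q·4+(1-q)·0 ⇒ q(-2) = (1-q)(-14) ⇒ q = 7/8
P2 indiff ⇒ p·8+(1-p)·3 = p·2+(1-p)·7 ⇒ p(6) = (1-p)(4) ⇒ p = 2/5

p=2/5, q=7/8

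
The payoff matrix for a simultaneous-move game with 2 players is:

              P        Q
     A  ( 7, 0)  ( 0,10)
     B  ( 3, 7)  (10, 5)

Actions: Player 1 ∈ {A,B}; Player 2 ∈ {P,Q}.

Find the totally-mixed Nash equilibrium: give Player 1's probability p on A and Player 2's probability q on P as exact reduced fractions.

P1 indiff ⇒ q·7+(1-q)·0 = q·3+(1-q)·10 ⇒ q(4) = (1-q)(10) ⇒ q = 5/7
P2 indiff ⇒ p·0+(1-p)·7 = p·10+(1-p)·5 ⇒ p(-10) = (1-p)(-2) ⇒ p = 1/6

p=1/6, q=5/7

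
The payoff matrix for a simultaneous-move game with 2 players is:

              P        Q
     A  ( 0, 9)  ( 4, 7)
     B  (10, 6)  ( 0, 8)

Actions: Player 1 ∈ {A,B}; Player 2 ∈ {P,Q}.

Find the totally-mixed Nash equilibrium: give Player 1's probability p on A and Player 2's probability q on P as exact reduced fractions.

P1 indiff ⇒ q·0+(1-q)·4 = q·10+(1-q)·0 ⇒ q(-10) = (1-q)(-4) ⇒ q = 2/7
P2 indiff ⇒ p·9+(1-p)·6 = p·7+(1-p)·8 ⇒ p(2) = (1-p)(2) ⇒ p = 1/2

(p,q) = (1/2, 2/7)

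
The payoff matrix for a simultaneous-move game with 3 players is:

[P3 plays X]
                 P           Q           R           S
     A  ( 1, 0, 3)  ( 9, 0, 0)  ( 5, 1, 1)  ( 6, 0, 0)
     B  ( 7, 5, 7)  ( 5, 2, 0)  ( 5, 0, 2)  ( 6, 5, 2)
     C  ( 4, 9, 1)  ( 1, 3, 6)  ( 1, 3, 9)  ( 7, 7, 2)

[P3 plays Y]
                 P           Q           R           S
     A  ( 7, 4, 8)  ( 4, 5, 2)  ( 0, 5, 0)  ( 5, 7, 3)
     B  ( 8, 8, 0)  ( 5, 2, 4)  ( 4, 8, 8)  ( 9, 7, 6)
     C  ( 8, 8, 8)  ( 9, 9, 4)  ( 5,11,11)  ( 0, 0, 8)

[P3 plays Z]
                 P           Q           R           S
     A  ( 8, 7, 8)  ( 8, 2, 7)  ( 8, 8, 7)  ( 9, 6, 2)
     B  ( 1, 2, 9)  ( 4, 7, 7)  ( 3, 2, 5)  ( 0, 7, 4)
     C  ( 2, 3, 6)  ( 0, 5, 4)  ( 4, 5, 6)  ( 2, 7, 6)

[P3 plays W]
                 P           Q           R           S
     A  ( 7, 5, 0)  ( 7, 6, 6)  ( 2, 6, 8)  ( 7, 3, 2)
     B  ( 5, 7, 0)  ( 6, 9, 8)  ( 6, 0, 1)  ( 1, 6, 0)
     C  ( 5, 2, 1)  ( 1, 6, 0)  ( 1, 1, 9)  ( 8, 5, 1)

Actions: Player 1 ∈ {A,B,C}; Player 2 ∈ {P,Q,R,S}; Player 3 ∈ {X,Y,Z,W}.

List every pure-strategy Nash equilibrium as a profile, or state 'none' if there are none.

NE set: (C,R,Y)

(A,P,X): not NE [P1→B gives 7>1; P2→R gives 1>0; P3→Z gives 8>3]
(A,P,Y): not NE [P1→C gives 8>7; P2→S gives 7>4]
(A,P,Z): not NE [P2→R gives 8>7]
(A,P,W): not NE [P2→R gives 6>5; P3→Z gives 8>0]
(A,Q,X): not NE [P2→R gives 1>0; P3→Z gives 7>0]
(A,Q,Y): not NE [P1→C gives 9>4; P2→S gives 7>5; P3→Z gives 7>2]
(A,Q,Z): not NE [P2→R gives 8>2]
(A,Q,W): not NE [P3→Z gives 7>6]
(A,R,X): not NE [P3→W gives 8>1]
(A,R,Y): not NE [P1→C gives 5>0; P2→S gives 7>5; P3→W gives 8>0]
(A,R,Z): not NE [P3→W gives 8>7]
(A,R,W): not NE [P1→B gives 6>2]
(A,S,X): not NE [P1→C gives 7>6; P2→R gives 1>0; P3→Y gives 3>0]
(A,S,Y): not NE [P1→B gives 9>5]
(A,S,Z): not NE [P2→R gives 8>6; P3→Y gives 3>2]
(A,S,W): not NE [P1→C gives 8>7; P2→R gives 6>3; P3→Y gives 3>2]
(B,P,X): not NE [P3→Z gives 9>7]
(B,P,Y): not NE [P3→Z gives 9>0]
(B,P,Z): not NE [P1→A gives 8>1; P2→S gives 7>2]
(B,P,W): not NE [P1→A gives 7>5; P2→Q gives 9>7; P3→Z gives 9>0]
(B,Q,X): not NE [P1→A gives 9>5; P2→S gives 5>2; P3→W gives 8>0]
(B,Q,Y): not NE [P1→C gives 9>5; P2→R gives 8>2; P3→W gives 8>4]
(B,Q,Z): not NE [P1→A gives 8>4; P3→W gives 8>7]
(B,Q,W): not NE [P1→A gives 7>6]
(B,R,X): not NE [P2→S gives 5>0; P3→Y gives 8>2]
(B,R,Y): not NE [P1→C gives 5>4]
(B,R,Z): not NE [P1→A gives 8>3; P2→S gives 7>2; P3→Y gives 8>5]
(B,R,W): not NE [P2→Q gives 9>0; P3→Y gives 8>1]
(B,S,X): not NE [P1→C gives 7>6; P3→Y gives 6>2]
(B,S,Y): not NE [P2→R gives 8>7]
(B,S,Z): not NE [P1→A gives 9>0; P3→Y gives 6>4]
(B,S,W): not NE [P1→C gives 8>1; P2→Q gives 9>6; P3→Y gives 6>0]
(C,P,X): not NE [P1→B gives 7>4; P3→Y gives 8>1]
(C,P,Y): not NE [P2→R gives 11>8]
(C,P,Z): not NE [P1→A gives 8>2; P2→S gives 7>3; P3→Y gives 8>6]
(C,P,W): not NE [P1→A gives 7>5; P2→Q gives 6>2; P3→Y gives 8>1]
(C,Q,X): not NE [P1→A gives 9>1; P2→P gives 9>3]
(C,Q,Y): not NE [P2→R gives 11>9; P3→X gives 6>4]
(C,Q,Z): not NE [P1→A gives 8>0; P2→S gives 7>5; P3→X gives 6>4]
(C,Q,W): not NE [P1→A gives 7>1; P3→X gives 6>0]
(C,R,X): not NE [P1→B gives 5>1; P2→P gives 9>3; P3→Y gives 11>9]
(C,R,Y): NE
(C,R,Z): not NE [P1→A gives 8>4; P2→S gives 7>5; P3→Y gives 11>6]
(C,R,W): not NE [P1→B gives 6>1; P2→Q gives 6>1; P3→Y gives 11>9]
(C,S,X): not NE [P2→P gives 9>7; P3→Y gives 8>2]
(C,S,Y): not NE [P1→B gives 9>0; P2→R gives 11>0]
(C,S,Z): not NE [P1→A gives 9>2; P3→Y gives 8>6]
(C,S,W): not NE [P2→Q gives 6>5; P3→Y gives 8>1]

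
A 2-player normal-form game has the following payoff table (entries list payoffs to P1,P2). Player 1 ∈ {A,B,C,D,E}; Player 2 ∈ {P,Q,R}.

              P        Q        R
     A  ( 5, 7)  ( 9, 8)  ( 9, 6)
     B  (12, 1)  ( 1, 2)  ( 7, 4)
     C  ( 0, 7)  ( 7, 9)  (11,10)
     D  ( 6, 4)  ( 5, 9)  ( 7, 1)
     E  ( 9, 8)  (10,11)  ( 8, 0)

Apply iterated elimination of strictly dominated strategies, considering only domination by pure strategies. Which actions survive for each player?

IESDS → P1:{A,C,E} P2:{Q,R}

P1 drop D (E beats it: P:9>6 Q:10>5 R:8>7)
P2 drop P (Q beats it: A:8>7 B:2>1 C:9>7 E:11>8)
P1 drop B (A beats it: Q:9>1 R:9>7)
P1→{A,C,E} P2→{Q,R}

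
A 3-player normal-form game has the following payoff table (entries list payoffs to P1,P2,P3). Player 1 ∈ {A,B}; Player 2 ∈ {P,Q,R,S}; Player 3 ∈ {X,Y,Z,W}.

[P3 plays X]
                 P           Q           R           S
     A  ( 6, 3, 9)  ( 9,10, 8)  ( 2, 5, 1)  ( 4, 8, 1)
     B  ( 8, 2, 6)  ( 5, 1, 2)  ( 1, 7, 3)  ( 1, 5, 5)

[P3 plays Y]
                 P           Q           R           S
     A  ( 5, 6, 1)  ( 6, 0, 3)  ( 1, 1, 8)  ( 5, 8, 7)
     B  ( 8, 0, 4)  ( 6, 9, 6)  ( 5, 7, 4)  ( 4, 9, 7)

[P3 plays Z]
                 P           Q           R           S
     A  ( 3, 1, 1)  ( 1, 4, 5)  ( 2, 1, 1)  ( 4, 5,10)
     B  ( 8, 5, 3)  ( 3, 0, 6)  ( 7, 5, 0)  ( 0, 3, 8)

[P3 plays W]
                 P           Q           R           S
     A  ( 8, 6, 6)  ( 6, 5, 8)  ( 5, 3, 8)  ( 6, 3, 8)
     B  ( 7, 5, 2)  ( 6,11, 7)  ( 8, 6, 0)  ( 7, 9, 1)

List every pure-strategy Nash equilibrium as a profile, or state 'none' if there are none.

PSNE = {(A,Q,X), (A,S,Z), (B,Q,W)}

(A,P,X): not NE [P1→B gives 8>6; P2→Q gives 10>3]
(A,P,Y): not NE [P1→B gives 8>5; P2→S gives 8>6; P3→X gives 9>1]
(A,P,Z): not NE [P1→B gives 8>3; P2→S gives 5>1; P3→X gives 9>1]
(A,P,W): not NE [P3→X gives 9>6]
(A,Q,X): NE
(A,Q,Y): not NE [P2→S gives 8>0; P3→W gives 8>3]
(A,Q,Z): not NE [P1→B gives 3>1; P2→S gives 5>4; P3→W gives 8>5]
(A,Q,W): not NE [P2→P gives 6>5]
(A,R,X): not NE [P2→Q gives 10>5; P3→W gives 8>1]
(A,R,Y): not NE [P1→B gives 5>1; P2→S gives 8>1]
(A,R,Z): not NE [P1→B gives 7>2; P2→S gives 5>1; P3→W gives 8>1]
(A,R,W): not NE [P1→B gives 8>5; P2→P gives 6>3]
(A,S,X): not NE [P2→Q gives 10>8; P3→Z gives 10>1]
(A,S,Y): not NE [P3→Z gives 10>7]
(A,S,Z): NE
(A,S,W): not NE [P1→B gives 7>6; P2→P gives 6>3; P3→Z gives 10>8]
(B,P,X): not NE [P2→R gives 7>2]
(B,P,Y): not NE [P2→S gives 9>0; P3→X gives 6>4]
(B,P,Z): not NE [P3→X gives 6>3]
(B,P,W): not NE [P1→A gives 8>7; P2→Q gives 11>5; P3→X gives 6>2]
(B,Q,X): not NE [P1→A gives 9>5; P2→R gives 7>1; P3→W gives 7>2]
(B,Q,Y): not NE [P3→W gives 7>6]
(B,Q,Z): not NE [P2→R gives 5>0; P3→W gives 7>6]
(B,Q,W): NE
(B,R,X): not NE [P1→A gives 2>1; P3→Y gives 4>3]
(B,R,Y): not NE [P2→S gives 9>7]
(B,R,Z): not NE [P3→Y gives 4>0]
(B,R,W): not NE [P2→Q gives 11>6; P3→Y gives 4>0]
(B,S,X): not NE [P1→A gives 4>1; P2→R gives 7>5; P3→Z gives 8>5]
(B,S,Y): not NE [P1→A gives 5>4; P3→Z gives 8>7]
(B,S,Z): not NE [P1→A gives 4>0; P2→R gives 5>3]
(B,S,W): not NE [P2→Q gives 11>9; P3→Z gives 8>1]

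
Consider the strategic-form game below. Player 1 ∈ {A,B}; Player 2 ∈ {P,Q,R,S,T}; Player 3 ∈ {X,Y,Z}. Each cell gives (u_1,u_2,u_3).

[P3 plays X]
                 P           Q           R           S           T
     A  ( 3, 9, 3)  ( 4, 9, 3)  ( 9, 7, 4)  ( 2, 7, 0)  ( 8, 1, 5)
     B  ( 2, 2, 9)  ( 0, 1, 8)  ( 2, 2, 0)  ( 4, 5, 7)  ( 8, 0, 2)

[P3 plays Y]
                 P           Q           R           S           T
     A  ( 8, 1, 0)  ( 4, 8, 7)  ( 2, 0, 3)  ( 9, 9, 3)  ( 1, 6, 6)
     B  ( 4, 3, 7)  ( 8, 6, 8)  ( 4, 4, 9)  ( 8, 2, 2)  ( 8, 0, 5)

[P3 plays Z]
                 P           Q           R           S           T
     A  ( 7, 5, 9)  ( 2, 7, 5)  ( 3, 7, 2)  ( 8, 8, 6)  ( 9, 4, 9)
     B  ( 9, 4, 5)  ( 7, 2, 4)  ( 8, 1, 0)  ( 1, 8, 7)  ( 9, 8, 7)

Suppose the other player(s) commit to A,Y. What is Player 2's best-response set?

argmax u_2 = {S}

u_2(P vs A,Y) = 1
u_2(Q vs A,Y) = 8
u_2(R vs A,Y) = 0
u_2(S vs A,Y) = 9
u_2(T vs A,Y) = 6
max payoff 9 at {S}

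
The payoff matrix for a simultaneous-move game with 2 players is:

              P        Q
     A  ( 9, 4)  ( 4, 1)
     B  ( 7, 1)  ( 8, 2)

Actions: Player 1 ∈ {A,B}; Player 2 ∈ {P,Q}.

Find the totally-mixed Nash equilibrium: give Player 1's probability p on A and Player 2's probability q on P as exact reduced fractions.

P1 indiff ⇒ q·9+(1-q)·4 = q·7+(1-q)·8 ⇒ q(2) = (1-q)(4) ⇒ q = 2/3
P2 indiff ⇒ p·4+(1-p)·1 = p·1+(1-p)·2 ⇒ p(3) = (1-p)(1) ⇒ p = 1/4

p=1/4, q=2/3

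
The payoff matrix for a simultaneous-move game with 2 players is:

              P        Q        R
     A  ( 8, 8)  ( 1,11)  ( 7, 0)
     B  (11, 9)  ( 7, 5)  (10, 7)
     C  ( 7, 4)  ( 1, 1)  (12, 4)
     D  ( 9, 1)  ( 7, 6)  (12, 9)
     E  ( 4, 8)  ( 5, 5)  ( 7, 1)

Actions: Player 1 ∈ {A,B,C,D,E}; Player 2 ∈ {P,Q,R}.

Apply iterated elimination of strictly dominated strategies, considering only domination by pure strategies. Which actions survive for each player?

IESDS → P1:{B,C,D} P2:{P,R}

P1 drop A (B beats it: P:11>8 Q:7>1 R:10>7)
P1 drop E (B beats it: P:11>4 Q:7>5 R:10>7)
P2 drop Q (R beats it: B:7>5 C:4>1 D:9>6)
P1→{B,C,D} P2→{P,R}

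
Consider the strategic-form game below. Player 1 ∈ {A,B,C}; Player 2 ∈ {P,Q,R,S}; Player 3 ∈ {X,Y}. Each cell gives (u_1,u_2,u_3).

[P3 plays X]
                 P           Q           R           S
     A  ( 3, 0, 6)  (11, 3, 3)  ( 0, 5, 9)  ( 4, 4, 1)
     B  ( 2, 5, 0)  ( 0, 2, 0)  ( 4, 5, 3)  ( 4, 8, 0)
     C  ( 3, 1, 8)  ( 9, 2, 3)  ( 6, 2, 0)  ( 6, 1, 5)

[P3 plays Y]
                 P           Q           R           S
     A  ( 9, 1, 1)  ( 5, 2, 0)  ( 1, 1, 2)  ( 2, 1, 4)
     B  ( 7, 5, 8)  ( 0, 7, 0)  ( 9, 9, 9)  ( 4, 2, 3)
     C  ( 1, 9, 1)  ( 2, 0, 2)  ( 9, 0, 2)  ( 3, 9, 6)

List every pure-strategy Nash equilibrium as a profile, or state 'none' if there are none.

Nash profiles: (B,R,Y)

(A,P,X): not NE [P2→R gives 5>0]
(A,P,Y): not NE [P2→Q gives 2>1; P3→X gives 6>1]
(A,Q,X): not NE [P2→R gives 5>3]
(A,Q,Y): not NE [P3→X gives 3>0]
(A,R,X): not NE [P1→C gives 6>0]
(A,R,Y): not NE [P1→C gives 9>1; P2→Q gives 2>1; P3→X gives 9>2]
(A,S,X): not NE [P1→C gives 6>4; P2→R gives 5>4; P3→Y gives 4>1]
(A,S,Y): not NE [P1→B gives 4>2; P2→Q gives 2>1]
(B,P,X): not NE [P1→C gives 3>2; P2→S gives 8>5; P3→Y gives 8>0]
(B,P,Y): not NE [P1→A gives 9>7; P2→R gives 9>5]
(B,Q,X): not NE [P1→A gives 11>0; P2→S gives 8>2]
(B,Q,Y): not NE [P1→A gives 5>0; P2→R gives 9>7]
(B,R,X): not NE [P1→C gives 6>4; P2→S gives 8>5; P3→Y gives 9>3]
(B,R,Y): NE
(B,S,X): not NE [P1→C gives 6>4; P3→Y gives 3>0]
(B,S,Y): not NE [P2→R gives 9>2]
(C,P,X): not NE [P2→R gives 2>1]
(C,P,Y): not NE [P1→A gives 9>1; P3→X gives 8>1]
(C,Q,X): not NE [P1→A gives 11>9]
(C,Q,Y): not NE [P1→A gives 5>2; P2→S gives 9>0; P3→X gives 3>2]
(C,R,X): not NE [P3→Y gives 2>0]
(C,R,Y): not NE [P2→S gives 9>0]
(C,S,X): not NE [P2→R gives 2>1; P3→Y gives 6>5]
(C,S,Y): not NE [P1→B gives 4>3]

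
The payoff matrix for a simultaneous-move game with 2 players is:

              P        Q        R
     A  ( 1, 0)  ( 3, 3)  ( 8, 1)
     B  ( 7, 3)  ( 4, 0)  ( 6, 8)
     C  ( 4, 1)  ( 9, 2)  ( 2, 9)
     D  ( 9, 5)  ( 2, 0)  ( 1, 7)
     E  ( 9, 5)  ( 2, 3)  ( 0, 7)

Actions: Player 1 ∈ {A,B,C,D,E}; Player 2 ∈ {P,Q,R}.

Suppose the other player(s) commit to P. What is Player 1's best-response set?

u_1(A vs P) = 1
u_1(B vs P) = 7
u_1(C vs P) = 4
u_1(D vs P) = 9
u_1(E vs P) = 9
max payoff 9 at {D,E}

BR_1 = {D,E}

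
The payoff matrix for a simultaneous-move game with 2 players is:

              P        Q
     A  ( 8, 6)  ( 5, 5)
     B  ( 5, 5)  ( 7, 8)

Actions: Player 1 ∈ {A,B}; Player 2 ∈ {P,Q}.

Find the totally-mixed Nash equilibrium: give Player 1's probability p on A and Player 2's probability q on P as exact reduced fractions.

p=3/4, q=2/5

P1 indiff ⇒ q·8+(1-q)·5 = q·5+(1-q)·7 ⇒ q(3) = (1-q)(2) ⇒ q = 2/5
P2 indiff ⇒ p·6+(1-p)·5 = p·5+(1-p)·8 ⇒ p(1) = (1-p)(3) ⇒ p = 3/4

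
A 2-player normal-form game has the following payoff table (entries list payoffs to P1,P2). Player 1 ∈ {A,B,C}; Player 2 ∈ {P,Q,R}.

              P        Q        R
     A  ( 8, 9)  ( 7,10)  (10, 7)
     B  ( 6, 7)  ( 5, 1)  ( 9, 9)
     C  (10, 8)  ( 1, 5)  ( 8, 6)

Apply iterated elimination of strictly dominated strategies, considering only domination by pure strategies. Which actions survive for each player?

Remaining: P1:{A,C} P2:{P,Q}

P1 drop B (A beats it: P:8>6 Q:7>5 R:10>9)
P2 drop R (P beats it: A:9>7 C:8>6)
P1→{A,C} P2→{P,Q}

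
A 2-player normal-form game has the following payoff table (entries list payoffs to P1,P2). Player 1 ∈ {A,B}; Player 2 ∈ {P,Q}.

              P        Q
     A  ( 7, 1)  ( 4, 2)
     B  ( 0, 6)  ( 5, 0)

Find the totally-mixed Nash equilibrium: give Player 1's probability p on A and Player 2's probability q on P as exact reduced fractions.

(p,q) = (6/7, 1/8)

P1 indiff ⇒ q·7+(1-q)·4 = q·0+(1-q)·5 ⇒ q(7) = (1-q)(1) ⇒ q = 1/8
P2 indiff ⇒ p·1+(1-p)·6 = p·2+(1-p)·0 ⇒ p(-1) = (1-p)(-6) ⇒ p = 6/7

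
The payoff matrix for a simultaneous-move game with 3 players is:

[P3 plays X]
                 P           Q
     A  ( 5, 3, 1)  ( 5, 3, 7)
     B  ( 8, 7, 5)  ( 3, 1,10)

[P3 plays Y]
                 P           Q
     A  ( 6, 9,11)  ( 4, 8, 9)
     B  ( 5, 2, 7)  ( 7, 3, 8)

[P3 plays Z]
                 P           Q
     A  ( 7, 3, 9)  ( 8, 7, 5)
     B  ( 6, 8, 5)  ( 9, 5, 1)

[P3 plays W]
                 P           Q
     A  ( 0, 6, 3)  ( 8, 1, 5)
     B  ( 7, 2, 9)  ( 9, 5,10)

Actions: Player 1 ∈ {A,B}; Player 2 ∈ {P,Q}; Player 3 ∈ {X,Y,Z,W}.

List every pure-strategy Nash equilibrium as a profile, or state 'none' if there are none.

(A,P,X): not NE [P1→B gives 8>5; P3→Y gives 11>1]
(A,P,Y): NE
(A,P,Z): not NE [P2→Q gives 7>3; P3→Y gives 11>9]
(A,P,W): not NE [P1→B gives 7>0; P3→Y gives 11>3]
(A,Q,X): not NE [P3→Y gives 9>7]
(A,Q,Y): not NE [P1→B gives 7>4; P2→P gives 9>8]
(A,Q,Z): not NE [P1→B gives 9>8; P3→Y gives 9>5]
(A,Q,W): not NE [P1→B gives 9>8; P2→P gives 6>1; P3→Y gives 9>5]
(B,P,X): not NE [P3→W gives 9>5]
(B,P,Y): not NE [P1→A gives 6>5; P2→Q gives 3>2; P3→W gives 9>7]
(B,P,Z): not NE [P1→A gives 7>6; P3→W gives 9>5]
(B,P,W): not NE [P2→Q gives 5>2]
(B,Q,X): not NE [P1→A gives 5>3; P2→P gives 7>1]
(B,Q,Y): not NE [P3→W gives 10>8]
(B,Q,Z): not NE [P2→P gives 8>5; P3→W gives 10>1]
(B,Q,W): NE

NE set: (A,P,Y), (B,Q,W)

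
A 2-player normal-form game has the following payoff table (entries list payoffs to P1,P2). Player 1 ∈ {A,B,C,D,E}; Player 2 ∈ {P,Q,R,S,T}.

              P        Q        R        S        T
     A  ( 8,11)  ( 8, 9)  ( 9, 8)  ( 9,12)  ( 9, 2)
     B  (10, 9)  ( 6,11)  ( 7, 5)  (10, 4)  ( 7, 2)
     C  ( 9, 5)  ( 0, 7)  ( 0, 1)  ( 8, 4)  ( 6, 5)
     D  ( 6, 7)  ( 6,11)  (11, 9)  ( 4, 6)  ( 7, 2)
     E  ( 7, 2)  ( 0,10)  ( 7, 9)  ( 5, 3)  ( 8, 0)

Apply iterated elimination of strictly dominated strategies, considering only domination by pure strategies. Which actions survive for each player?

P1 drop C (B beats it: P:10>9 Q:6>0 R:7>0 S:10>8 T:7>6)
P1 drop E (A beats it: P:8>7 Q:8>0 R:9>7 S:9>5 T:9>8)
P2 drop R (Q beats it: A:9>8 B:11>5 D:11>9)
P1 drop D (A beats it: P:8>6 Q:8>6 S:9>4 T:9>7)
P2 drop T (P beats it: A:11>2 B:9>2)
P1→{A,B} P2→{P,Q,S}

Survivors P1:{A,B} P2:{P,Q,S}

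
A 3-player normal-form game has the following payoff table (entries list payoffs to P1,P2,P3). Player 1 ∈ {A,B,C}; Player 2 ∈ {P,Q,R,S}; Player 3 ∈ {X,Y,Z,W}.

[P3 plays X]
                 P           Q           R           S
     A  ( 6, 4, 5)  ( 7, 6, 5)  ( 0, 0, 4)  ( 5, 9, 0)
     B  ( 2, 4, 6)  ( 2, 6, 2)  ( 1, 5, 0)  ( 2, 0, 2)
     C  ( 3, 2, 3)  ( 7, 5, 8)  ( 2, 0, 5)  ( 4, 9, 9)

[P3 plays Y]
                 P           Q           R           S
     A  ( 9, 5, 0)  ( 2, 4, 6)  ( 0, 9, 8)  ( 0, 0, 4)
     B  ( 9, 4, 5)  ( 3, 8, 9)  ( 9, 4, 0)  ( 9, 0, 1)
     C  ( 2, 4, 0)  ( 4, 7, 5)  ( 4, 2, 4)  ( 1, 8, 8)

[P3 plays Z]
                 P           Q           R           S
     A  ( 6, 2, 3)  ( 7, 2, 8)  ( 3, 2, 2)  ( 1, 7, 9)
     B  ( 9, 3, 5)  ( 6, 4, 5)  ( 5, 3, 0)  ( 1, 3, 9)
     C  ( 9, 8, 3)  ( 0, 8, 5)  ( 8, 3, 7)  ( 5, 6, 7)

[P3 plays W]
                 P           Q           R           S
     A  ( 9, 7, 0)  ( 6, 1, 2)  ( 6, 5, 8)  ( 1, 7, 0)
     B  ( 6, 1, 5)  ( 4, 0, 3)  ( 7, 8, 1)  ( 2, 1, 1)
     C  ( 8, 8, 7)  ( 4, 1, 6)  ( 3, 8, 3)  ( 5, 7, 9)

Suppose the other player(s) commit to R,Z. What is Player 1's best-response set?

u_1(A vs R,Z) = 3
u_1(B vs R,Z) = 5
u_1(C vs R,Z) = 8
max payoff 8 at {C}

P1 best: {C}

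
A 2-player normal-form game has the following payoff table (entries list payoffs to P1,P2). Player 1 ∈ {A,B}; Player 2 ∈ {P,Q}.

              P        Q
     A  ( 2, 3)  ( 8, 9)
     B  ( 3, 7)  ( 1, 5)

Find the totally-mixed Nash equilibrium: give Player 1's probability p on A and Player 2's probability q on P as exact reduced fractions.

(p,q) = (1/4, 7/8)

P1 indiff ⇒ q·2+(1-q)·8 = q·3+(1-q)·1 ⇒ q(-1) = (1-q)(-7) ⇒ q = 7/8
P2 indiff ⇒ p·3+(1-p)·7 = p·9+(1-p)·5 ⇒ p(-6) = (1-p)(-2) ⇒ p = 1/4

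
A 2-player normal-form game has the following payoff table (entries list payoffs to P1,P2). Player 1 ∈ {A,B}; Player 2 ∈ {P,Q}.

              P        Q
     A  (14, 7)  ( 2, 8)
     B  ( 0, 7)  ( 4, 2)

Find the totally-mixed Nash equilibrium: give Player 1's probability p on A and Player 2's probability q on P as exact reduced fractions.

P1 indiff ⇒ q·14+(1-q)·2 = q·0+(1-q)·4 ⇒ q(14) = (1-q)(2) ⇒ q = 1/8
P2 indiff ⇒ p·7+(1-p)·7 = p·8+(1-p)·2 ⇒ p(-1) = (1-p)(-5) ⇒ p = 5/6

(p,q) = (5/6, 1/8)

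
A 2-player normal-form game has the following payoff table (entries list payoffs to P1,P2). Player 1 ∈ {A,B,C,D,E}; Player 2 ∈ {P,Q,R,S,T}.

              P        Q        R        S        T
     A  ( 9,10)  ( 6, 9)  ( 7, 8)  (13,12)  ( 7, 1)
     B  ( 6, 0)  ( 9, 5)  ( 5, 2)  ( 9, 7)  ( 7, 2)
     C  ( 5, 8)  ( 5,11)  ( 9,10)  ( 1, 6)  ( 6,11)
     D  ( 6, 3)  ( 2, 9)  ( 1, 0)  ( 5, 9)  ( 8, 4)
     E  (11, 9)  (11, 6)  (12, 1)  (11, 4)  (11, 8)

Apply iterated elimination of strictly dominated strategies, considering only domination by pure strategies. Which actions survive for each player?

Remaining: P1:{A,E} P2:{P,S}

P1 drop B (E beats it: P:11>6 Q:11>9 R:12>5 S:11>9 T:11>7)
P1 drop C (E beats it: P:11>5 Q:11>5 R:12>9 S:11>1 T:11>6)
P1 drop D (E beats it: P:11>6 Q:11>2 R:12>1 S:11>5 T:11>8)
P2 drop Q (P beats it: A:10>9 E:9>6)
P2 drop R (P beats it: A:10>8 E:9>1)
P2 drop T (P beats it: A:10>1 E:9>8)
P1→{A,E} P2→{P,S}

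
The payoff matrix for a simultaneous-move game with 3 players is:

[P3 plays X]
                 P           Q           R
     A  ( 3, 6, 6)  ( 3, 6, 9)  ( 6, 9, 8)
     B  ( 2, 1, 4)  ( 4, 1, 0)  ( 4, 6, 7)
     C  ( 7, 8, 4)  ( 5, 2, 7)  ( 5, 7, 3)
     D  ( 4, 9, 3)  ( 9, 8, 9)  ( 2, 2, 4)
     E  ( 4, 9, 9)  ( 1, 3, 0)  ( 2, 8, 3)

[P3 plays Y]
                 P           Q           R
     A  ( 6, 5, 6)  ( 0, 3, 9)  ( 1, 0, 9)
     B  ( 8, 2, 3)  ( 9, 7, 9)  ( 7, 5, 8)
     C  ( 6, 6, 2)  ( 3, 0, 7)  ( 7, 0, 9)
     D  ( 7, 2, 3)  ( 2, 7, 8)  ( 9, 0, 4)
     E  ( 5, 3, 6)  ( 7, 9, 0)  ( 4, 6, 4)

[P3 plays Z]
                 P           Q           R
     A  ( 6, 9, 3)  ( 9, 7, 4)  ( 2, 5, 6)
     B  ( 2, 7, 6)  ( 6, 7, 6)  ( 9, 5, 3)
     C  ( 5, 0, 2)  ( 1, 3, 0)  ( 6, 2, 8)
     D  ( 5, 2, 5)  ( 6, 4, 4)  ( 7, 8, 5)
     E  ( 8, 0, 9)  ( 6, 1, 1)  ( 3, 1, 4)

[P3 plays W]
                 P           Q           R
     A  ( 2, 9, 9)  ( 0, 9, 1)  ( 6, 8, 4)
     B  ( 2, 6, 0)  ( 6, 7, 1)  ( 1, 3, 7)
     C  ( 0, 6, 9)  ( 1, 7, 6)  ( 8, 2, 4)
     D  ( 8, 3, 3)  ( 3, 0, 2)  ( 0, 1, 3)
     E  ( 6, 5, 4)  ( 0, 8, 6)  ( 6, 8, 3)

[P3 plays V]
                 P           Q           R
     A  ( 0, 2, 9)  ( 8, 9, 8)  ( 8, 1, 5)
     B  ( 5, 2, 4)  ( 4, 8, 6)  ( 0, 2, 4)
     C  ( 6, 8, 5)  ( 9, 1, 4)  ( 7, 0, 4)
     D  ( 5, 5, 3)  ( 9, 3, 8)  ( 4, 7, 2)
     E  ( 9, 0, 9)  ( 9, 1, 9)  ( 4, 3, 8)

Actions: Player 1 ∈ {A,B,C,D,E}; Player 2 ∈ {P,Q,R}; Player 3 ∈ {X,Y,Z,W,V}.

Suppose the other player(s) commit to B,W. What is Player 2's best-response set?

argmax u_2 = {Q}

u_2(P vs B,W) = 6
u_2(Q vs B,W) = 7
u_2(R vs B,W) = 3
max payoff 7 at {Q}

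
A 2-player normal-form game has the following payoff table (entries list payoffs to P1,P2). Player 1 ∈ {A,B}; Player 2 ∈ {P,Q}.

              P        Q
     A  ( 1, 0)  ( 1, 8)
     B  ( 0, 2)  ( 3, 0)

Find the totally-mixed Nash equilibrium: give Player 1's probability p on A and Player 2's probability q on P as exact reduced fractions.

p=1/5, q=2/3

P1 indiff ⇒ q·1+(1-q)·1 = q·0+(1-q)·3 ⇒ q(1) = (1-q)(2) ⇒ q = 2/3
P2 indiff ⇒ p·0+(1-p)·2 = p·8+(1-p)·0 ⇒ p(-8) = (1-p)(-2) ⇒ p = 1/5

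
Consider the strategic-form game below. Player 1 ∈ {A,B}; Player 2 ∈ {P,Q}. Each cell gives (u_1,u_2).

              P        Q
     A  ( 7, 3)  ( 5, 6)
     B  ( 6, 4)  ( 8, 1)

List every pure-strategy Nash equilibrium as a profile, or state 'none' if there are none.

(A,P): not NE [P2→Q gives 6>3]
(A,Q): not NE [P1→B gives 8>5]
(B,P): not NE [P1→A gives 7>6]
(B,Q): not NE [P2→P gives 4>1]

Equilibria: none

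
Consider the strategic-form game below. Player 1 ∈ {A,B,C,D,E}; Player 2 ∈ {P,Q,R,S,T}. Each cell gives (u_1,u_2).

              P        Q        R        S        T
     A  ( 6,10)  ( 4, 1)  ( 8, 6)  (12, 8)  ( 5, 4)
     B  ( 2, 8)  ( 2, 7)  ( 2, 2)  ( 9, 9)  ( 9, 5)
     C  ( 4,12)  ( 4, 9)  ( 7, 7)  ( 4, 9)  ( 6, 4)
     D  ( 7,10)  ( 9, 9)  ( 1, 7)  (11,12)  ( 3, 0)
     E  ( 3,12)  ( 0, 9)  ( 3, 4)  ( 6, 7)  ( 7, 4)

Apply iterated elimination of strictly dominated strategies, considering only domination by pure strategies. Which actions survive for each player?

Survivors P1:{A,D} P2:{P,S}

P2 drop Q (P beats it: A:10>1 B:8>7 C:12>9 D:10>9 E:12>9)
P2 drop R (P beats it: A:10>6 B:8>2 C:12>7 D:10>7 E:12>4)
P2 drop T (P beats it: A:10>4 B:8>5 C:12>4 D:10>0 E:12>4)
P1 drop B (A beats it: P:6>2 S:12>9)
P1 drop C (A beats it: P:6>4 S:12>4)
P1 drop E (A beats it: P:6>3 S:12>6)
P1→{A,D} P2→{P,S}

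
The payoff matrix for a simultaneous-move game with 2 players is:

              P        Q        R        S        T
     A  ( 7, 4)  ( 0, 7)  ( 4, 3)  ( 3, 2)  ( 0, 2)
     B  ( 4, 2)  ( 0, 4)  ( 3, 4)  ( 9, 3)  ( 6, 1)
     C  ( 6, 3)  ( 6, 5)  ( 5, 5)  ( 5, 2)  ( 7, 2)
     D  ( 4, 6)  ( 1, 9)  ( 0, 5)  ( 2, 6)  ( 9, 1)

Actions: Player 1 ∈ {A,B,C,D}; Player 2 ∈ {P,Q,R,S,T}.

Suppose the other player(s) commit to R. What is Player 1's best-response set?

BR_1 = {C}

u_1(A vs R) = 4
u_1(B vs R) = 3
u_1(C vs R) = 5
u_1(D vs R) = 0
max payoff 5 at {C}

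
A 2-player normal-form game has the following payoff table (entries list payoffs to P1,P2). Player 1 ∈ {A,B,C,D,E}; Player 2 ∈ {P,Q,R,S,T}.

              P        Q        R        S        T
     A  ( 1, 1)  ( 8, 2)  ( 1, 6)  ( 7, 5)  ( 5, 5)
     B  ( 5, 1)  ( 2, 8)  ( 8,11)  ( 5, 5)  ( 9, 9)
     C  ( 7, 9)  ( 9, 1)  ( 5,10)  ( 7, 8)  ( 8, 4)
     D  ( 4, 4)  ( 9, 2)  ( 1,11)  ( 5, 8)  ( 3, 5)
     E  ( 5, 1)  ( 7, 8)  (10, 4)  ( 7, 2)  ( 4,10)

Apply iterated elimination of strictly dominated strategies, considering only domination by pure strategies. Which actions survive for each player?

IESDS → P1:{B,E} P2:{R,T}

P2 drop P (R beats it: A:6>1 B:11>1 C:10>9 D:11>4 E:4>1)
P2 drop Q (T beats it: A:5>2 B:9>8 C:4>1 D:5>2 E:10>8)
P1 drop D (C beats it: R:5>1 S:7>5 T:8>3)
P2 drop S (R beats it: A:6>5 B:11>5 C:10>8 E:4>2)
P1 drop A (B beats it: R:8>1 T:9>5)
P1 drop C (B beats it: R:8>5 T:9>8)
P1→{B,E} P2→{R,T}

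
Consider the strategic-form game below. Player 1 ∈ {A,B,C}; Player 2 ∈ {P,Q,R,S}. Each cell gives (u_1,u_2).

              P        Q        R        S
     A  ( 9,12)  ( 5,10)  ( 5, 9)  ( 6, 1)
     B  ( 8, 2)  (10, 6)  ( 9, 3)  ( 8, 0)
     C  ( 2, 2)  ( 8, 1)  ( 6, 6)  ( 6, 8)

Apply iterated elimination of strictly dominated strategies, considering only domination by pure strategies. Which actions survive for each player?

P1 drop C (B beats it: P:8>2 Q:10>8 R:9>6 S:8>6)
P2 drop R (Q beats it: A:10>9 B:6>3)
P2 drop S (P beats it: A:12>1 B:2>0)
P1→{A,B} P2→{P,Q}

Survivors P1:{A,B} P2:{P,Q}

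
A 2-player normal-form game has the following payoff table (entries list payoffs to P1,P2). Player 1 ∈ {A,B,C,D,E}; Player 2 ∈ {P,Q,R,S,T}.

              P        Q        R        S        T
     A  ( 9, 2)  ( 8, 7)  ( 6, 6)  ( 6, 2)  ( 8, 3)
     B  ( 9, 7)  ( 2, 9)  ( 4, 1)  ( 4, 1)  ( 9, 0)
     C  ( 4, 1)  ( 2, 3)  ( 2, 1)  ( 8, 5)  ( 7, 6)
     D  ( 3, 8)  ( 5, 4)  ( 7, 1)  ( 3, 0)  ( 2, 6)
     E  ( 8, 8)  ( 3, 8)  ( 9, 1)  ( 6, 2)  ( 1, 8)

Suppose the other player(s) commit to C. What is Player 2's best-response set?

argmax u_2 = {T}

u_2(P vs C) = 1
u_2(Q vs C) = 3
u_2(R vs C) = 1
u_2(S vs C) = 5
u_2(T vs C) = 6
max payoff 6 at {T}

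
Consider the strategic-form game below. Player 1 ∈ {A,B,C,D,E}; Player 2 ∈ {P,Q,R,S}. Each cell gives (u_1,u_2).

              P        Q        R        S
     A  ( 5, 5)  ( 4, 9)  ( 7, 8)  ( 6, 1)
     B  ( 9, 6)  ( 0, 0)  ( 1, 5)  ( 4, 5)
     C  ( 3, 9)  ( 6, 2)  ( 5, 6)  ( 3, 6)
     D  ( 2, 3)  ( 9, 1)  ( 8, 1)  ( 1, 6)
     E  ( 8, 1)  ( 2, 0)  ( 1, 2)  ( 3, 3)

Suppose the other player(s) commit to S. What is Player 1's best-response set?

u_1(A vs S) = 6
u_1(B vs S) = 4
u_1(C vs S) = 3
u_1(D vs S) = 1
u_1(E vs S) = 3
max payoff 6 at {A}

argmax u_1 = {A}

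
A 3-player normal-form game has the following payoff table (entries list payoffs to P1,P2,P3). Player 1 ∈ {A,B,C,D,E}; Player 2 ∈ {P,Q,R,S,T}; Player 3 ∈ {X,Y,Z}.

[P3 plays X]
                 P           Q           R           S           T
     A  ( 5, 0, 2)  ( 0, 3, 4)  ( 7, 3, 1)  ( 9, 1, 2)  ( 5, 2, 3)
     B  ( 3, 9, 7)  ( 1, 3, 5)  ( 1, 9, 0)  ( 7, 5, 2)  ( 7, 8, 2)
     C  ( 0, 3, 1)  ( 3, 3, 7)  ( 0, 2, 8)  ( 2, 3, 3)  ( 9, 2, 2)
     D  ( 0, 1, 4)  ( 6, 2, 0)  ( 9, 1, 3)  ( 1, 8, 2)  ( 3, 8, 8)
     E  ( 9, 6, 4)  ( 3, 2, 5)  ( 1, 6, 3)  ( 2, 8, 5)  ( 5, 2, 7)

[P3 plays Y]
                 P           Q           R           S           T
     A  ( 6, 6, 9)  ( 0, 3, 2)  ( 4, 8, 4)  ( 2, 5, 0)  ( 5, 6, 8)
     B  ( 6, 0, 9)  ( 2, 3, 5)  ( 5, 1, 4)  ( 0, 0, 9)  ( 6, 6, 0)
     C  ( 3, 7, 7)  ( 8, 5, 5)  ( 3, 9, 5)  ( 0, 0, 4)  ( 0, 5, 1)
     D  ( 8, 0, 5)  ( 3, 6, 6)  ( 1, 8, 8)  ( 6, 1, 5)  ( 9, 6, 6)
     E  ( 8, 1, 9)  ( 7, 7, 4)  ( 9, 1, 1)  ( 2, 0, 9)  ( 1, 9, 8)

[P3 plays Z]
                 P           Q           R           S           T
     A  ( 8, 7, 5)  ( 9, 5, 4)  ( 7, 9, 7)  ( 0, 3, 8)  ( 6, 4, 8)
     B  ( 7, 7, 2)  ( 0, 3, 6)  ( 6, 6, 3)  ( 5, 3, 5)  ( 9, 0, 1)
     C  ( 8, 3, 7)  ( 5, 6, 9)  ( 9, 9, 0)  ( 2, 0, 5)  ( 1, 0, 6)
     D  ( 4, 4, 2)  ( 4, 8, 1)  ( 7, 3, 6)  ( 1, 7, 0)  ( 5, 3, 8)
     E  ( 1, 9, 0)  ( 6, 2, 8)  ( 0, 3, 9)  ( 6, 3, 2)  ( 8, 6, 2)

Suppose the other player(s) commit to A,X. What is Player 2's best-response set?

u_2(P vs A,X) = 0
u_2(Q vs A,X) = 3
u_2(R vs A,X) = 3
u_2(S vs A,X) = 1
u_2(T vs A,X) = 2
max payoff 3 at {Q,R}

BR_2 = {Q,R}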